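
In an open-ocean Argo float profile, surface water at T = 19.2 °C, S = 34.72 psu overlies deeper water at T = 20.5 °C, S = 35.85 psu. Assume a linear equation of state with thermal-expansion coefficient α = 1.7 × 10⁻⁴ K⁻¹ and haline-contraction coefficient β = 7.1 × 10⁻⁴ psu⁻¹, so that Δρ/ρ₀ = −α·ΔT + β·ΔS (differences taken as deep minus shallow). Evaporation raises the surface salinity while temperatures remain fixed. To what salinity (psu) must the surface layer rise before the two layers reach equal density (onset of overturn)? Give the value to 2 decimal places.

Neutral buoyancy requires −α(T_deep − T_surf) + β(S_deep − S_surf′) = 0.
S_surf′ = S_deep − (α/β)·ΔT = 35.85 − (1.7 × 10⁻⁴/7.1 × 10⁻⁴)·(+1.3) = 35.5387 psu.
Increase required: 35.5387 − 34.72 = 0.8187 psu.

35.54 psu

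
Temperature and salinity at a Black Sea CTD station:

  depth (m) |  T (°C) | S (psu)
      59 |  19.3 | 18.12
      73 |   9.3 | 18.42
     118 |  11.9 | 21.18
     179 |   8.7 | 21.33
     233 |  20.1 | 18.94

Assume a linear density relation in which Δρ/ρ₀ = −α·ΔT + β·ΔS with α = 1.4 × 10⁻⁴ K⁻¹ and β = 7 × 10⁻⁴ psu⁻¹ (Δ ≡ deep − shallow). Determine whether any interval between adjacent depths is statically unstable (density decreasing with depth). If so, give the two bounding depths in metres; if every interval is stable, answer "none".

179–233 m

Evaluate Δρ/ρ₀ = −αΔT + βΔS across each adjacent pair:
  59–73 m: −αΔT+βΔS = −(1.4 × 10⁻⁴)(-10.0)+(7 × 10⁻⁴)(+0.30) = 1.6 × 10⁻³ → stable
  73–118 m: −αΔT+βΔS = −(1.4 × 10⁻⁴)(+2.6)+(7 × 10⁻⁴)(+2.76) = 1.6 × 10⁻³ → stable
  118–179 m: −αΔT+βΔS = −(1.4 × 10⁻⁴)(-3.2)+(7 × 10⁻⁴)(+0.15) = 5.5 × 10⁻⁴ → stable
  179–233 m: −αΔT+βΔS = −(1.4 × 10⁻⁴)(+11.4)+(7 × 10⁻⁴)(-2.39) = -3.3 × 10⁻³ → UNSTABLE
The 179–233 m interval has Δρ < 0: lighter water underlies denser water.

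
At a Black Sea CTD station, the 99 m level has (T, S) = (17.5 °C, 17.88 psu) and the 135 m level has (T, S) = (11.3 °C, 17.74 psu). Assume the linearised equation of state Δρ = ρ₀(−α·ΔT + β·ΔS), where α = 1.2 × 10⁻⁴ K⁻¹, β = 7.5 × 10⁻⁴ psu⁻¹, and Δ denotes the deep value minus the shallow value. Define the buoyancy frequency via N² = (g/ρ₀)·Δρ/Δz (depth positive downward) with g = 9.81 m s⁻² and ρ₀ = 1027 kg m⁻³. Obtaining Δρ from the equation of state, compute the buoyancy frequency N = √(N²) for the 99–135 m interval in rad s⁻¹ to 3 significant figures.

0.0132 rad s⁻¹

ΔT = -6.2 K, ΔS = -0.14 psu (deep − shallow).
Δρ/ρ₀ = −αΔT + βΔS = 7.44 × 10⁻⁴ − 1.05 × 10⁻⁴ = 6.39 × 10⁻⁴, so Δρ ≈ 0.6563 kg m⁻³.
N² = (g/ρ₀)·Δρ/Δz = g·(Δρ/ρ₀)/Δz = 9.81 × 6.39 × 10⁻⁴ / 36 = 1.7413 × 10⁻⁴ s⁻².
N = √(1.7413 × 10⁻⁴) = 0.013196 rad s⁻¹ ≈ 0.0132 rad s⁻¹.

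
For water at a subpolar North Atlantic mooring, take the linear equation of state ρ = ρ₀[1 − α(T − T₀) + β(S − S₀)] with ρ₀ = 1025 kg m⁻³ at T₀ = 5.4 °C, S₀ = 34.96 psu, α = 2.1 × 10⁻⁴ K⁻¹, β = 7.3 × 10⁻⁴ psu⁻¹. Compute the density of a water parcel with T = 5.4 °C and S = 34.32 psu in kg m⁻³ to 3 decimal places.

T − T₀ = +0.0 K, S − S₀ = -0.64 psu.
Bracket = 1 − α·(+0.0) + β·(-0.64) = 1 + (-4.672 × 10⁻⁴) = 0.9995328.
ρ = 1025 × 0.9995328 = 1024.521 kg m⁻³.

1024.521 kg m⁻³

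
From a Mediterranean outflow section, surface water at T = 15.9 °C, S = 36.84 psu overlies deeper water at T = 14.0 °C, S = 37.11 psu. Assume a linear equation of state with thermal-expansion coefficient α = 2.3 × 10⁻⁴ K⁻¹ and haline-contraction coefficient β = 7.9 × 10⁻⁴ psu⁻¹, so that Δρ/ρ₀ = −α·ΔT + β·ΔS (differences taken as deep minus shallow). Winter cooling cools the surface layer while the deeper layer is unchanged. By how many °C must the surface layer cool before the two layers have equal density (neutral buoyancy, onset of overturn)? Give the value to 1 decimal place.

Neutral buoyancy requires Δρ = 0, i.e. −α(T_deep − T_surf′) + β(S_deep − S_surf) = 0.
T_surf′ = T_deep − (β/α)·ΔS = 14.0 − (7.9 × 10⁻⁴/2.3 × 10⁻⁴)·(+0.27) = 13.073 °C.
Cooling required: 15.9 − (13.073) = 2.827 °C.

2.8 °C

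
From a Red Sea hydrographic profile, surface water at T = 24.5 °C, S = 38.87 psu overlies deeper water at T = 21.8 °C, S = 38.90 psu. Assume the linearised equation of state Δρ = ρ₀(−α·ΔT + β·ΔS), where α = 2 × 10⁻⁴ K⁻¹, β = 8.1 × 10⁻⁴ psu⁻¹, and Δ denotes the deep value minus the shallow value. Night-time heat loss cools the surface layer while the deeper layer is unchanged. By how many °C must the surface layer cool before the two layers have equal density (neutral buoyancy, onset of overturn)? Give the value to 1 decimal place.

Neutral buoyancy requires Δρ = 0, i.e. −α(T_deep − T_surf′) + β(S_deep − S_surf) = 0.
T_surf′ = T_deep − (β/α)·ΔS = 21.8 − (8.1 × 10⁻⁴/2 × 10⁻⁴)·(+0.03) = 21.678 °C.
Cooling required: 24.5 − (21.678) = 2.822 °C.

2.8 °C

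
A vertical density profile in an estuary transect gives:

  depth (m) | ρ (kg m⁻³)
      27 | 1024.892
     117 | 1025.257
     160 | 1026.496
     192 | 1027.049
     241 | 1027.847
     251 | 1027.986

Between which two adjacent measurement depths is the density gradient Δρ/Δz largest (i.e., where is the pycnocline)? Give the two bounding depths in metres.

117–160 m

Compute the density gradient over each adjacent pair:
  27–117 m: Δρ/Δz = 0.365/90 = 4.1 × 10⁻³ kg m⁻⁴
  117–160 m: Δρ/Δz = 1.239/43 = 0.029 kg m⁻⁴
  160–192 m: Δρ/Δz = 0.553/32 = 0.017 kg m⁻⁴
  192–241 m: Δρ/Δz = 0.798/49 = 0.016 kg m⁻⁴
  241–251 m: Δρ/Δz = 0.139/10 = 0.014 kg m⁻⁴
The largest gradient is in the 117–160 m interval — the pycnocline.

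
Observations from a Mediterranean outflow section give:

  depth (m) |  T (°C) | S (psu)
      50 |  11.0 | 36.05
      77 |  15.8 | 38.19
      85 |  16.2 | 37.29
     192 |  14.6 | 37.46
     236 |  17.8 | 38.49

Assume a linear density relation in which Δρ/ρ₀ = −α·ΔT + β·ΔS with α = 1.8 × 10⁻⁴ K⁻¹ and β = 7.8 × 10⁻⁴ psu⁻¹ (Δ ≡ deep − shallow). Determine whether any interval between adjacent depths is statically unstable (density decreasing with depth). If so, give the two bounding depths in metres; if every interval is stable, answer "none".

77–85 m

Evaluate Δρ/ρ₀ = −αΔT + βΔS across each adjacent pair:
  50–77 m: −αΔT+βΔS = −(1.8 × 10⁻⁴)(+4.8)+(7.8 × 10⁻⁴)(+2.14) = 8.1 × 10⁻⁴ → stable
  77–85 m: −αΔT+βΔS = −(1.8 × 10⁻⁴)(+0.4)+(7.8 × 10⁻⁴)(-0.90) = -7.7 × 10⁻⁴ → UNSTABLE
  85–192 m: −αΔT+βΔS = −(1.8 × 10⁻⁴)(-1.6)+(7.8 × 10⁻⁴)(+0.17) = 4.2 × 10⁻⁴ → stable
  192–236 m: −αΔT+βΔS = −(1.8 × 10⁻⁴)(+3.2)+(7.8 × 10⁻⁴)(+1.03) = 2.3 × 10⁻⁴ → stable
The 77–85 m interval has Δρ < 0: lighter water underlies denser water.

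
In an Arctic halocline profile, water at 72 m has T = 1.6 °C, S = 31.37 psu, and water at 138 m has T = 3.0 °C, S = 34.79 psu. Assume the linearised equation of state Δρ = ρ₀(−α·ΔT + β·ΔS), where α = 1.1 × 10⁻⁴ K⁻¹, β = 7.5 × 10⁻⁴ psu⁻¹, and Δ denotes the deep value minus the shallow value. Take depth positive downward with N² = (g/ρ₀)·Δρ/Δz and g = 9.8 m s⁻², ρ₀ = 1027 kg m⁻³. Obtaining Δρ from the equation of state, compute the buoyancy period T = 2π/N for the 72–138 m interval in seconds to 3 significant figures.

332 s

ΔT = +1.4 K, ΔS = +3.42 psu (deep − shallow).
Δρ/ρ₀ = −αΔT + βΔS = -1.54 × 10⁻⁴ + 2.565 × 10⁻³ = 2.411 × 10⁻³, so Δρ ≈ 2.476 kg m⁻³.
N² = (g/ρ₀)·Δρ/Δz = g·(Δρ/ρ₀)/Δz = 9.8 × 2.411 × 10⁻³ / 66 = 3.5800 × 10⁻⁴ s⁻².
N = √(3.5800 × 10⁻⁴) = 0.018921 rad s⁻¹ → T = 2π/N = 332.07 s ≈ 332 s.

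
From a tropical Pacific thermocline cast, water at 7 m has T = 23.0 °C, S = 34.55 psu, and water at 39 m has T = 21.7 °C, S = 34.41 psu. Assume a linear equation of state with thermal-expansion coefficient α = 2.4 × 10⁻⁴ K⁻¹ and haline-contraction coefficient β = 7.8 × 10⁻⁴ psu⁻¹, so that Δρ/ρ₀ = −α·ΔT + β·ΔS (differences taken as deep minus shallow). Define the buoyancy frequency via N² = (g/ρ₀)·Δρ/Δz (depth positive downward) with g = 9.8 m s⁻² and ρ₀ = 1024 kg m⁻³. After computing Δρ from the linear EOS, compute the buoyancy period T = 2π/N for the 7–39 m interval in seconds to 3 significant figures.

797 s

ΔT = -1.3 K, ΔS = -0.14 psu (deep − shallow).
Δρ/ρ₀ = −αΔT + βΔS = 3.12 × 10⁻⁴ − 1.092 × 10⁻⁴ = 2.028 × 10⁻⁴, so Δρ ≈ 0.2077 kg m⁻³.
N² = (g/ρ₀)·Δρ/Δz = g·(Δρ/ρ₀)/Δz = 9.8 × 2.028 × 10⁻⁴ / 32 = 6.2108 × 10⁻⁵ s⁻².
N = √(6.2108 × 10⁻⁵) = 7.8809 × 10⁻³ rad s⁻¹ → T = 2π/N = 797.27 s ≈ 797 s.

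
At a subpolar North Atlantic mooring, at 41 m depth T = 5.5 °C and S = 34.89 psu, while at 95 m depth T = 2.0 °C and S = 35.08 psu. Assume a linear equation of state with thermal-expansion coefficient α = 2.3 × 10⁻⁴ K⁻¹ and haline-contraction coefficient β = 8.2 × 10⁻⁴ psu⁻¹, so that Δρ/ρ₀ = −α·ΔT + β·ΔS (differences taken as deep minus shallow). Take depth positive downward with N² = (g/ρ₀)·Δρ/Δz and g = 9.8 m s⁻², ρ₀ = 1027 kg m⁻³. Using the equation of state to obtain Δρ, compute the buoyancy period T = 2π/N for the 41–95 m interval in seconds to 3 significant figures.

ΔT = -3.5 K, ΔS = +0.19 psu (deep − shallow).
Δρ/ρ₀ = −αΔT + βΔS = 8.05 × 10⁻⁴ + 1.558 × 10⁻⁴ = 9.608 × 10⁻⁴, so Δρ ≈ 0.9867 kg m⁻³.
N² = (g/ρ₀)·Δρ/Δz = g·(Δρ/ρ₀)/Δz = 9.8 × 9.608 × 10⁻⁴ / 54 = 1.7437 × 10⁻⁴ s⁻².
N = √(1.7437 × 10⁻⁴) = 0.013205 rad s⁻¹ → T = 2π/N = 475.82 s ≈ 476 s.

476 s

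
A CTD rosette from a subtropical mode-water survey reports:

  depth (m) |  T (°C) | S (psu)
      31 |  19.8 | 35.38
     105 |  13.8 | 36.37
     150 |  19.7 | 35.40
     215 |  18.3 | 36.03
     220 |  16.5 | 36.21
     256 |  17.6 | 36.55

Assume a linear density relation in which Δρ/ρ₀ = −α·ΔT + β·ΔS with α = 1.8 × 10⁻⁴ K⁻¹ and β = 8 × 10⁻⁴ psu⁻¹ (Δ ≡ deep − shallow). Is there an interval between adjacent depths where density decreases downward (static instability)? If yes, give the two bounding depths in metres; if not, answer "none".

Evaluate Δρ/ρ₀ = −αΔT + βΔS across each adjacent pair:
  31–105 m: −αΔT+βΔS = −(1.8 × 10⁻⁴)(-6.0)+(8 × 10⁻⁴)(+0.99) = 1.9 × 10⁻³ → stable
  105–150 m: −αΔT+βΔS = −(1.8 × 10⁻⁴)(+5.9)+(8 × 10⁻⁴)(-0.97) = -1.8 × 10⁻³ → UNSTABLE
  150–215 m: −αΔT+βΔS = −(1.8 × 10⁻⁴)(-1.4)+(8 × 10⁻⁴)(+0.63) = 7.6 × 10⁻⁴ → stable
  215–220 m: −αΔT+βΔS = −(1.8 × 10⁻⁴)(-1.8)+(8 × 10⁻⁴)(+0.18) = 4.7 × 10⁻⁴ → stable
  220–256 m: −αΔT+βΔS = −(1.8 × 10⁻⁴)(+1.1)+(8 × 10⁻⁴)(+0.34) = 7.4 × 10⁻⁵ → stable
The 105–150 m interval has Δρ < 0: lighter water underlies denser water.

105–150 m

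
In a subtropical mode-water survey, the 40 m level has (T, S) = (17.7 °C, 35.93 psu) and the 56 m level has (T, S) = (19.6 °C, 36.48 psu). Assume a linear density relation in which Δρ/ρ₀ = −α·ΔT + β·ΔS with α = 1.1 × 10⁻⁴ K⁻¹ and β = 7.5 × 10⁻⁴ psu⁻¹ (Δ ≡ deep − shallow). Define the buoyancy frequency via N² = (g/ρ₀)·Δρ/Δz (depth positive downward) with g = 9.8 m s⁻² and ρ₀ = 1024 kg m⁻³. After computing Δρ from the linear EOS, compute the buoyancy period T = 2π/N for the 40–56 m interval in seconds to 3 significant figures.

563 s

ΔT = +1.9 K, ΔS = +0.55 psu (deep − shallow).
Δρ/ρ₀ = −αΔT + βΔS = -2.09 × 10⁻⁴ + 4.125 × 10⁻⁴ = 2.035 × 10⁻⁴, so Δρ ≈ 0.2084 kg m⁻³.
N² = (g/ρ₀)·Δρ/Δz = g·(Δρ/ρ₀)/Δz = 9.8 × 2.035 × 10⁻⁴ / 16 = 1.2464 × 10⁻⁴ s⁻².
N = √(1.2464 × 10⁻⁴) = 0.011164 rad s⁻¹ → T = 2π/N = 562.81 s ≈ 563 s.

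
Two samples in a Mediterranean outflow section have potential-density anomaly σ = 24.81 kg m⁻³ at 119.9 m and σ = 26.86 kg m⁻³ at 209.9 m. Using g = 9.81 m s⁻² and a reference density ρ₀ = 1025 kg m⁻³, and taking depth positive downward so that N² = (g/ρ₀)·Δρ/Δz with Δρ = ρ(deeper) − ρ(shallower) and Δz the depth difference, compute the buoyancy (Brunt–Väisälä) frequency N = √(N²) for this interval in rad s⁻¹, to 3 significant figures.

0.0148 rad s⁻¹

Δρ = 1026.86 − 1024.81 = 2.05 kg m⁻³ over Δz = 209.9 − 119.9 = 90 m.
N² = (9.81/1025) × (2.05/90) = 2.1800 × 10⁻⁴ s⁻².
N = √(2.1800 × 10⁻⁴) = 0.014765 rad s⁻¹ ≈ 0.0148 rad s⁻¹.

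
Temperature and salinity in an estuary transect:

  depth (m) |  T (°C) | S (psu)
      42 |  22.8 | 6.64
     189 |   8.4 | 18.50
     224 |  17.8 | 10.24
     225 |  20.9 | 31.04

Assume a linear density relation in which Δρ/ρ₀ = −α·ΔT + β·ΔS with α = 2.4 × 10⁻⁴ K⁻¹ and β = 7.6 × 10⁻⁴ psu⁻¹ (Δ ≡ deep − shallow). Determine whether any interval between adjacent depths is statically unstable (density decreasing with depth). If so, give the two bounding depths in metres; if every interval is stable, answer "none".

Evaluate Δρ/ρ₀ = −αΔT + βΔS across each adjacent pair:
  42–189 m: −αΔT+βΔS = −(2.4 × 10⁻⁴)(-14.4)+(7.6 × 10⁻⁴)(+11.86) = 0.012 → stable
  189–224 m: −αΔT+βΔS = −(2.4 × 10⁻⁴)(+9.4)+(7.6 × 10⁻⁴)(-8.26) = -8.5 × 10⁻³ → UNSTABLE
  224–225 m: −αΔT+βΔS = −(2.4 × 10⁻⁴)(+3.1)+(7.6 × 10⁻⁴)(+20.80) = 0.015 → stable
The 189–224 m interval has Δρ < 0: lighter water underlies denser water.

189–224 m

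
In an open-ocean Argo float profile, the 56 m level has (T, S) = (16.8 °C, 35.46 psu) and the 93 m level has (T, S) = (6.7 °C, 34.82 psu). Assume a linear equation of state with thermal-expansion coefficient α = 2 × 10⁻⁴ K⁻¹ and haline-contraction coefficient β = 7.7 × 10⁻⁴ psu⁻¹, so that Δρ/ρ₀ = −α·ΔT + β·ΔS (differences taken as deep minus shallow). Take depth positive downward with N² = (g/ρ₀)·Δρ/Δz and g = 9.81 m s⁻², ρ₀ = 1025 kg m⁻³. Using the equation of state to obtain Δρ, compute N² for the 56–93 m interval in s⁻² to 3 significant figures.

4.05 × 10⁻⁴ s⁻²

ΔT = -10.1 K, ΔS = -0.64 psu (deep − shallow).
Δρ/ρ₀ = −αΔT + βΔS = 2.02 × 10⁻³ − 4.928 × 10⁻⁴ = 1.5272 × 10⁻³, so Δρ ≈ 1.565 kg m⁻³.
N² = (g/ρ₀)·Δρ/Δz = g·(Δρ/ρ₀)/Δz = 9.81 × 1.5272 × 10⁻³ / 37 = 4.0491 × 10⁻⁴ s⁻² ≈ 4.05 × 10⁻⁴ s⁻².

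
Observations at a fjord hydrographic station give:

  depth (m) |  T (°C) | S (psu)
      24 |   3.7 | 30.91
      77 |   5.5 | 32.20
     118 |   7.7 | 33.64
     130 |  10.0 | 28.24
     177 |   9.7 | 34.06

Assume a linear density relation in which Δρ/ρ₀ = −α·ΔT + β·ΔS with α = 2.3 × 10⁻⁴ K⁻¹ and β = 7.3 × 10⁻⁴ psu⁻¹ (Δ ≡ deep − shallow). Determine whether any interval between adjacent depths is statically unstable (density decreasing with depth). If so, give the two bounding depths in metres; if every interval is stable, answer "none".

118–130 m

Evaluate Δρ/ρ₀ = −αΔT + βΔS across each adjacent pair:
  24–77 m: −αΔT+βΔS = −(2.3 × 10⁻⁴)(+1.8)+(7.3 × 10⁻⁴)(+1.29) = 5.3 × 10⁻⁴ → stable
  77–118 m: −αΔT+βΔS = −(2.3 × 10⁻⁴)(+2.2)+(7.3 × 10⁻⁴)(+1.44) = 5.5 × 10⁻⁴ → stable
  118–130 m: −αΔT+βΔS = −(2.3 × 10⁻⁴)(+2.3)+(7.3 × 10⁻⁴)(-5.40) = -4.5 × 10⁻³ → UNSTABLE
  130–177 m: −αΔT+βΔS = −(2.3 × 10⁻⁴)(-0.3)+(7.3 × 10⁻⁴)(+5.82) = 4.3 × 10⁻³ → stable
The 118–130 m interval has Δρ < 0: lighter water underlies denser water.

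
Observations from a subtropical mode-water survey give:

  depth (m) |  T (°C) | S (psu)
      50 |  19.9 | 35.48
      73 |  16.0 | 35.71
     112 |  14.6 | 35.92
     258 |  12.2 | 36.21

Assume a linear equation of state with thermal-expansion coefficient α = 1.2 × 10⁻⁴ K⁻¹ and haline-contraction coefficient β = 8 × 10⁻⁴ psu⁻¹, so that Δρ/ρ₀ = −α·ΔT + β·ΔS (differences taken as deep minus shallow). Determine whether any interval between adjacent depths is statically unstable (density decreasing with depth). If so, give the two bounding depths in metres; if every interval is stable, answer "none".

Evaluate Δρ/ρ₀ = −αΔT + βΔS across each adjacent pair:
  50–73 m: −αΔT+βΔS = −(1.2 × 10⁻⁴)(-3.9)+(8 × 10⁻⁴)(+0.23) = 6.5 × 10⁻⁴ → stable
  73–112 m: −αΔT+βΔS = −(1.2 × 10⁻⁴)(-1.4)+(8 × 10⁻⁴)(+0.21) = 3.4 × 10⁻⁴ → stable
  112–258 m: −αΔT+βΔS = −(1.2 × 10⁻⁴)(-2.4)+(8 × 10⁻⁴)(+0.29) = 5.2 × 10⁻⁴ → stable
Every interval has Δρ > 0: the column is stably stratified throughout.

none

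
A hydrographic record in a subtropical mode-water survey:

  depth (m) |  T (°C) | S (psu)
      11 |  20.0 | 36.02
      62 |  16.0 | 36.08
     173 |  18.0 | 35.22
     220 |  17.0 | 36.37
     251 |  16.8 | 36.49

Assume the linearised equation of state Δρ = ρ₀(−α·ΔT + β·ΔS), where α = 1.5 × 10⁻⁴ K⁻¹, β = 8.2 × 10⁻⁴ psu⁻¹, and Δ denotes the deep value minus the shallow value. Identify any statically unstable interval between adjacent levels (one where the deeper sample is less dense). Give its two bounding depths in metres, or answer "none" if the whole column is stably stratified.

62–173 m

Evaluate Δρ/ρ₀ = −αΔT + βΔS across each adjacent pair:
  11–62 m: −αΔT+βΔS = −(1.5 × 10⁻⁴)(-4.0)+(8.2 × 10⁻⁴)(+0.06) = 6.5 × 10⁻⁴ → stable
  62–173 m: −αΔT+βΔS = −(1.5 × 10⁻⁴)(+2.0)+(8.2 × 10⁻⁴)(-0.86) = -1.0 × 10⁻³ → UNSTABLE
  173–220 m: −αΔT+βΔS = −(1.5 × 10⁻⁴)(-1.0)+(8.2 × 10⁻⁴)(+1.15) = 1.1 × 10⁻³ → stable
  220–251 m: −αΔT+βΔS = −(1.5 × 10⁻⁴)(-0.2)+(8.2 × 10⁻⁴)(+0.12) = 1.3 × 10⁻⁴ → stable
The 62–173 m interval has Δρ < 0: lighter water underlies denser water.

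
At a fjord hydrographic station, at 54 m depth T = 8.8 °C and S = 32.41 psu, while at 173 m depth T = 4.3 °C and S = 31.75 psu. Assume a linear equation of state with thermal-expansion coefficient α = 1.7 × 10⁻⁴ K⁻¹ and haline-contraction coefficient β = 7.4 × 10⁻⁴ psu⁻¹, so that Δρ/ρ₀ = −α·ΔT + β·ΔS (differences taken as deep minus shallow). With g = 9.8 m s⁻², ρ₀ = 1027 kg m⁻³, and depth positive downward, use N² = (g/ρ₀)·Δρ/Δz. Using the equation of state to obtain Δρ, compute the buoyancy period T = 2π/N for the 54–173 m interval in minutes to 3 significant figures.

ΔT = -4.5 K, ΔS = -0.66 psu (deep − shallow).
Δρ/ρ₀ = −αΔT + βΔS = 7.65 × 10⁻⁴ − 4.884 × 10⁻⁴ = 2.766 × 10⁻⁴, so Δρ ≈ 0.2841 kg m⁻³.
N² = (g/ρ₀)·Δρ/Δz = g·(Δρ/ρ₀)/Δz = 9.8 × 2.766 × 10⁻⁴ / 119 = 2.2779 × 10⁻⁵ s⁻².
N = √(2.2779 × 10⁻⁵) = 4.7727 × 10⁻³ rad s⁻¹ → T = 2π/N = 1.3165 × 10³ s = 21.942 min ≈ 21.9 min.

21.9 min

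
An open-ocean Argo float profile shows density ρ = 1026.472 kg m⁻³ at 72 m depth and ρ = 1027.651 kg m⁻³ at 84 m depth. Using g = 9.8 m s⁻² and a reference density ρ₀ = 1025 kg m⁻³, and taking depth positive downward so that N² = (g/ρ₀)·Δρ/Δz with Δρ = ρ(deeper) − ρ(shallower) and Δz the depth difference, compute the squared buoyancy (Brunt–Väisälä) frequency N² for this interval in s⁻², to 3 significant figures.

9.39 × 10⁻⁴ s⁻²

Δρ = 1027.651 − 1026.472 = 1.179 kg m⁻³ over Δz = 84 − 72 = 12 m.
N² = (9.8/1025) × (1.179/12) = 9.3937 × 10⁻⁴ s⁻² ≈ 9.39 × 10⁻⁴ s⁻².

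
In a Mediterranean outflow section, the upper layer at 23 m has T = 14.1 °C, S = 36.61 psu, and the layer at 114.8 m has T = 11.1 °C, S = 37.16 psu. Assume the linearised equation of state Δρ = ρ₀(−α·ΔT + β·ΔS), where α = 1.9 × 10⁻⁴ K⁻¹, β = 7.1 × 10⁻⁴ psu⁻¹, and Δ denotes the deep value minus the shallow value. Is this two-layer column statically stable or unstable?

stable

ΔT = 11.1 − 14.1 = -3.0 K and ΔS = 37.16 − 36.61 = +0.55 psu (deep − shallow).
−αΔT = 5.70 × 10⁻⁴; βΔS = 3.905 × 10⁻⁴; sum Δρ/ρ₀ = 9.605 × 10⁻⁴.
Δρ/ρ₀ > 0, so Δρ > 0: deeper water is denser → statically stable.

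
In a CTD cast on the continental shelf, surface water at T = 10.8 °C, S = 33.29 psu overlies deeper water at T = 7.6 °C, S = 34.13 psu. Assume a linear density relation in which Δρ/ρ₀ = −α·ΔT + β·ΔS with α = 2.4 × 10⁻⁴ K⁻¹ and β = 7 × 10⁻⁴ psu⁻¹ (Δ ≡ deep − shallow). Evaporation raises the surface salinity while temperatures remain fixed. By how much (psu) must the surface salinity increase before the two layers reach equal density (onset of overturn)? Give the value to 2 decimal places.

1.94 psu

Neutral buoyancy requires −α(T_deep − T_surf) + β(S_deep − S_surf′) = 0.
S_surf′ = S_deep − (α/β)·ΔT = 34.13 − (2.4 × 10⁻⁴/7 × 10⁻⁴)·(-3.2) = 35.2271 psu.
Increase required: 35.2271 − 33.29 = 1.9371 psu.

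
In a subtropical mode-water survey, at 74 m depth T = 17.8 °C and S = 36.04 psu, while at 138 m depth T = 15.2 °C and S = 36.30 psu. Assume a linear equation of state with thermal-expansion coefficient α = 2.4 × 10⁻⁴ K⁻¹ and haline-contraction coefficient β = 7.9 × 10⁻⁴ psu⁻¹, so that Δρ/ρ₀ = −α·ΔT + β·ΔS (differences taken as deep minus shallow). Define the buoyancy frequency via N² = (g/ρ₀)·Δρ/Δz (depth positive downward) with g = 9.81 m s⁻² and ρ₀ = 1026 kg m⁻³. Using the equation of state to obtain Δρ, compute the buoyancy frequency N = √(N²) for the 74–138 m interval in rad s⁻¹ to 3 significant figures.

0.0113 rad s⁻¹

ΔT = -2.6 K, ΔS = +0.26 psu (deep − shallow).
Δρ/ρ₀ = −αΔT + βΔS = 6.24 × 10⁻⁴ + 2.054 × 10⁻⁴ = 8.294 × 10⁻⁴, so Δρ ≈ 0.8510 kg m⁻³.
N² = (g/ρ₀)·Δρ/Δz = g·(Δρ/ρ₀)/Δz = 9.81 × 8.294 × 10⁻⁴ / 64 = 1.2713 × 10⁻⁴ s⁻².
N = √(1.2713 × 10⁻⁴) = 0.011275 rad s⁻¹ ≈ 0.0113 rad s⁻¹.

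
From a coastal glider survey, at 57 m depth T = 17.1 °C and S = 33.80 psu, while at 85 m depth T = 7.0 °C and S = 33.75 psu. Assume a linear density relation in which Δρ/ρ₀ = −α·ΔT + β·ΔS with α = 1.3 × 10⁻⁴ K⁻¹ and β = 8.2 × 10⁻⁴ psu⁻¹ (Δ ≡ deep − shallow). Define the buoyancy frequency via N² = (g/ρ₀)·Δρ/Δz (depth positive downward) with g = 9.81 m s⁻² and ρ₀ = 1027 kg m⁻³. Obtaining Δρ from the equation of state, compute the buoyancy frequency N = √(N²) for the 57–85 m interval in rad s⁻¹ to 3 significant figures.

ΔT = -10.1 K, ΔS = -0.05 psu (deep − shallow).
Δρ/ρ₀ = −αΔT + βΔS = 1.313 × 10⁻³ − 4.10 × 10⁻⁵ = 1.272 × 10⁻³, so Δρ ≈ 1.306 kg m⁻³.
N² = (g/ρ₀)·Δρ/Δz = g·(Δρ/ρ₀)/Δz = 9.81 × 1.272 × 10⁻³ / 28 = 4.4565 × 10⁻⁴ s⁻².
N = √(4.4565 × 10⁻⁴) = 0.021110 rad s⁻¹ ≈ 0.0211 rad s⁻¹.

0.0211 rad s⁻¹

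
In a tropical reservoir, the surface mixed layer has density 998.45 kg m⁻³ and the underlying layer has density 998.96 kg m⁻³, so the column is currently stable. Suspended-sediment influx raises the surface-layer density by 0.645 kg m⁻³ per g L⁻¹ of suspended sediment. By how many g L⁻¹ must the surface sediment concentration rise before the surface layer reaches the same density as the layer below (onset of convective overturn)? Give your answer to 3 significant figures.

0.791 g L⁻¹

Density deficit of the surface layer: 998.96 − 998.45 = 0.51 kg m⁻³.
Required change = 0.51 / 0.645 = 0.791 g L⁻¹.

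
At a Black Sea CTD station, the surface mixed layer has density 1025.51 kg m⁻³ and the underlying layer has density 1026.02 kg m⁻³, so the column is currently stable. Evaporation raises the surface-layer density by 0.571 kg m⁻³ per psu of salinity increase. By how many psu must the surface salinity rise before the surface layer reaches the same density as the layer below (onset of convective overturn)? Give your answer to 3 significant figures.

Density deficit of the surface layer: 1026.02 − 1025.51 = 0.51 kg m⁻³.
Required change = 0.51 / 0.571 = 0.893 psu.

0.893 psu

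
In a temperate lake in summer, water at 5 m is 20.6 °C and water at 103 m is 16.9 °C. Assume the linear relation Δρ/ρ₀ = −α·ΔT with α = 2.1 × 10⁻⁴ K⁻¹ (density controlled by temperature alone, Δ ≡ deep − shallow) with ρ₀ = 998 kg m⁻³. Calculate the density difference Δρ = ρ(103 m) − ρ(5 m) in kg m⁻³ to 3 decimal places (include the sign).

+0.775 kg m⁻³

ΔT = -3.7 K, Δρ/ρ₀ = −αΔT = 7.77 × 10⁻⁴.
Δρ = 998 × (7.77 × 10⁻⁴) = +0.775 kg m⁻³.
Positive Δρ: denser below, stable.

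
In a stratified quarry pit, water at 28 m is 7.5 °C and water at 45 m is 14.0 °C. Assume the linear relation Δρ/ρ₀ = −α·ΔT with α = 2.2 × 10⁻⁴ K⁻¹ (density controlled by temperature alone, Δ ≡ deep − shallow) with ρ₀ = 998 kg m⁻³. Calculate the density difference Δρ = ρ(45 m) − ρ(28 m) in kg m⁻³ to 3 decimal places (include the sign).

ΔT = +6.5 K, Δρ/ρ₀ = −αΔT = -1.43 × 10⁻³.
Δρ = 998 × (-1.43 × 10⁻³) = -1.427 kg m⁻³.
Negative Δρ: lighter below, statically unstable.

-1.427 kg m⁻³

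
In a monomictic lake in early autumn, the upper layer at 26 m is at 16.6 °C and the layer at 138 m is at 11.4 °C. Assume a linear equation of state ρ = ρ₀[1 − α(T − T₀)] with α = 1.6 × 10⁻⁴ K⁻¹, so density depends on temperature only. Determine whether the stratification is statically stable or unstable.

stable

ΔT = 11.4 − 16.6 = -5.2 K, so Δρ/ρ₀ = −αΔT = 8.32 × 10⁻⁴.
Δρ/ρ₀ > 0, so Δρ > 0: deeper water is denser → statically stable.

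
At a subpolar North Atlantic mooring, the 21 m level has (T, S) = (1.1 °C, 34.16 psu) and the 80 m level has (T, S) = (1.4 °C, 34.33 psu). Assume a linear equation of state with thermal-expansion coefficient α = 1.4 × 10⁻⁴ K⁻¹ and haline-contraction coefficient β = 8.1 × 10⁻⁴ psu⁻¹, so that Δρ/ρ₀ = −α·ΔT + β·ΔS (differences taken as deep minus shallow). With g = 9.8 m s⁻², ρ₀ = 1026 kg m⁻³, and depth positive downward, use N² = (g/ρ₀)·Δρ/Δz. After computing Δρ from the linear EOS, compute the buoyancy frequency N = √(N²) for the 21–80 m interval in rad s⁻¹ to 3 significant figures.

ΔT = +0.3 K, ΔS = +0.17 psu (deep − shallow).
Δρ/ρ₀ = −αΔT + βΔS = -4.20 × 10⁻⁵ + 1.377 × 10⁻⁴ = 9.57 × 10⁻⁵, so Δρ ≈ 0.09819 kg m⁻³.
N² = (g/ρ₀)·Δρ/Δz = g·(Δρ/ρ₀)/Δz = 9.8 × 9.57 × 10⁻⁵ / 59 = 1.5896 × 10⁻⁵ s⁻².
N = √(1.5896 × 10⁻⁵) = 3.9870 × 10⁻³ rad s⁻¹ ≈ 3.99 × 10⁻³ rad s⁻¹.

3.99 × 10⁻³ rad s⁻¹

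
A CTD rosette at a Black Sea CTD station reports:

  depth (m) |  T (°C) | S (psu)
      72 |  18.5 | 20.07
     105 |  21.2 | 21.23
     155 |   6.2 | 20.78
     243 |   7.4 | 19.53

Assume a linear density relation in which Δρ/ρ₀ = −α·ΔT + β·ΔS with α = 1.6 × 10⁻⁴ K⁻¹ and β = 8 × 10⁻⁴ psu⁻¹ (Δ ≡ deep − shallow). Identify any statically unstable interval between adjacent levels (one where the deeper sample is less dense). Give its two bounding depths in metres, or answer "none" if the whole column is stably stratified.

155–243 m

Evaluate Δρ/ρ₀ = −αΔT + βΔS across each adjacent pair:
  72–105 m: −αΔT+βΔS = −(1.6 × 10⁻⁴)(+2.7)+(8 × 10⁻⁴)(+1.16) = 5.0 × 10⁻⁴ → stable
  105–155 m: −αΔT+βΔS = −(1.6 × 10⁻⁴)(-15.0)+(8 × 10⁻⁴)(-0.45) = 2.0 × 10⁻³ → stable
  155–243 m: −αΔT+βΔS = −(1.6 × 10⁻⁴)(+1.2)+(8 × 10⁻⁴)(-1.25) = -1.2 × 10⁻³ → UNSTABLE
The 155–243 m interval has Δρ < 0: lighter water underlies denser water.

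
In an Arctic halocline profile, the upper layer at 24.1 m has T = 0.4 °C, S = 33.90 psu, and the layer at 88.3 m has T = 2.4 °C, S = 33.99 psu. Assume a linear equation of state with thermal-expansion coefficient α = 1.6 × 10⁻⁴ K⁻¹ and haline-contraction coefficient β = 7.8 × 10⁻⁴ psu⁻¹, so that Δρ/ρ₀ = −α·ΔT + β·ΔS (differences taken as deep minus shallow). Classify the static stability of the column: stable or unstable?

ΔT = 2.4 − 0.4 = +2.0 K and ΔS = 33.99 − 33.90 = +0.09 psu (deep − shallow).
−αΔT = -3.20 × 10⁻⁴; βΔS = 7.02 × 10⁻⁵; sum Δρ/ρ₀ = -2.498 × 10⁻⁴.
Δρ/ρ₀ < 0, so Δρ < 0: deeper water is lighter → statically unstable; the column would overturn.

unstable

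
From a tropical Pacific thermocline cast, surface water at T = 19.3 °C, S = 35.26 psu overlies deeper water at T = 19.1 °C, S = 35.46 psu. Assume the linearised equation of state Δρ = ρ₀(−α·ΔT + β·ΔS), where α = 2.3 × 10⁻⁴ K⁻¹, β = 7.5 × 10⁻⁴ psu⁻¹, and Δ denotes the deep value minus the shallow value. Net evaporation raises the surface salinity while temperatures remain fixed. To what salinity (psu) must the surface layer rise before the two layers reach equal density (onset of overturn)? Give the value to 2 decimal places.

35.52 psu

Neutral buoyancy requires −α(T_deep − T_surf) + β(S_deep − S_surf′) = 0.
S_surf′ = S_deep − (α/β)·ΔT = 35.46 − (2.3 × 10⁻⁴/7.5 × 10⁻⁴)·(-0.2) = 35.5213 psu.
Increase required: 35.5213 − 35.26 = 0.2613 psu.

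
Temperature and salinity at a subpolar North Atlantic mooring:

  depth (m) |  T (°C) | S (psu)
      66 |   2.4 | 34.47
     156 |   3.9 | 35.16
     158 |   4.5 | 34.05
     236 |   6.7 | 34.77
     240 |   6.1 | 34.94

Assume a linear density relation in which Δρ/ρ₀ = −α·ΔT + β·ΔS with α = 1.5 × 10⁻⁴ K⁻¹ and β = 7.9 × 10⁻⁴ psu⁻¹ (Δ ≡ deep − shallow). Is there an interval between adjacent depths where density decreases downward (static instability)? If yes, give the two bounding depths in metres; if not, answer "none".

156–158 m

Evaluate Δρ/ρ₀ = −αΔT + βΔS across each adjacent pair:
  66–156 m: −αΔT+βΔS = −(1.5 × 10⁻⁴)(+1.5)+(7.9 × 10⁻⁴)(+0.69) = 3.2 × 10⁻⁴ → stable
  156–158 m: −αΔT+βΔS = −(1.5 × 10⁻⁴)(+0.6)+(7.9 × 10⁻⁴)(-1.11) = -9.7 × 10⁻⁴ → UNSTABLE
  158–236 m: −αΔT+βΔS = −(1.5 × 10⁻⁴)(+2.2)+(7.9 × 10⁻⁴)(+0.72) = 2.4 × 10⁻⁴ → stable
  236–240 m: −αΔT+βΔS = −(1.5 × 10⁻⁴)(-0.6)+(7.9 × 10⁻⁴)(+0.17) = 2.2 × 10⁻⁴ → stable
The 156–158 m interval has Δρ < 0: lighter water underlies denser water.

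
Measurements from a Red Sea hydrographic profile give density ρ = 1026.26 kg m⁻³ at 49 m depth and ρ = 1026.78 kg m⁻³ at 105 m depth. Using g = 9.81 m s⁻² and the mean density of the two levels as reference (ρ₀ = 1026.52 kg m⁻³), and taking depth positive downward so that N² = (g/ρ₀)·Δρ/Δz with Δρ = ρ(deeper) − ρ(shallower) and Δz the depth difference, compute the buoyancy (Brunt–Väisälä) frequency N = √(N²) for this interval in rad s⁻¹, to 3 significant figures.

Δρ = 1026.78 − 1026.26 = 0.52 kg m⁻³ over Δz = 105 − 49 = 56 m.
N² = (9.81/1026.52) × (0.52/56) = 8.8739 × 10⁻⁵ s⁻².
N = √(8.8739 × 10⁻⁵) = 9.4201 × 10⁻³ rad s⁻¹ ≈ 9.42 × 10⁻³ rad s⁻¹.

9.42 × 10⁻³ rad s⁻¹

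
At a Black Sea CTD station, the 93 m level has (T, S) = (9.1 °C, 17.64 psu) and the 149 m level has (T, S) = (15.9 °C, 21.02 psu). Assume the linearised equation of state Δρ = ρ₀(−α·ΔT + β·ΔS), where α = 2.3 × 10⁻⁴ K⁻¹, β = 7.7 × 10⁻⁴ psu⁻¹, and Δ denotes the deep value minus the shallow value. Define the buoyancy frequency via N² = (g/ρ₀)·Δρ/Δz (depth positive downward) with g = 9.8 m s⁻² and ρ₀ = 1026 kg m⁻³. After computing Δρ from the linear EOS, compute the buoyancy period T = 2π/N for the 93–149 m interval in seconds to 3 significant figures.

ΔT = +6.8 K, ΔS = +3.38 psu (deep − shallow).
Δρ/ρ₀ = −αΔT + βΔS = -1.564 × 10⁻³ + 2.6026 × 10⁻³ = 1.0386 × 10⁻³, so Δρ ≈ 1.066 kg m⁻³.
N² = (g/ρ₀)·Δρ/Δz = g·(Δρ/ρ₀)/Δz = 9.8 × 1.0386 × 10⁻³ / 56 = 1.8175 × 10⁻⁴ s⁻².
N = √(1.8175 × 10⁻⁴) = 0.013481 rad s⁻¹ → T = 2π/N = 466.08 s ≈ 466 s.

466 s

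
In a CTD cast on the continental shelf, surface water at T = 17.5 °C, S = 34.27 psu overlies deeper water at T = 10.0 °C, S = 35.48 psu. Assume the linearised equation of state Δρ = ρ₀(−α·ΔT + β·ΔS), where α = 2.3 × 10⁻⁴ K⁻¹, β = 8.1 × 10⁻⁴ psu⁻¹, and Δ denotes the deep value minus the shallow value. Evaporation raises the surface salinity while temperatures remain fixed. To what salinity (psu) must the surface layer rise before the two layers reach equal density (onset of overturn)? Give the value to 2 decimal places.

37.61 psu

Neutral buoyancy requires −α(T_deep − T_surf) + β(S_deep − S_surf′) = 0.
S_surf′ = S_deep − (α/β)·ΔT = 35.48 − (2.3 × 10⁻⁴/8.1 × 10⁻⁴)·(-7.5) = 37.6096 psu.
Increase required: 37.6096 − 34.27 = 3.3396 psu.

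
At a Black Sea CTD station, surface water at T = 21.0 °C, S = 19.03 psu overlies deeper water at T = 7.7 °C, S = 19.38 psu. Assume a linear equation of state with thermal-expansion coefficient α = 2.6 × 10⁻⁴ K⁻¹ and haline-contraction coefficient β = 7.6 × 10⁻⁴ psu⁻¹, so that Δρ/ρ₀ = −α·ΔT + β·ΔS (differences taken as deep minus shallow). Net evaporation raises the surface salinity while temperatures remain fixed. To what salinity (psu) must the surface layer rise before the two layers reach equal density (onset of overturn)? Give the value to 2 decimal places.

Neutral buoyancy requires −α(T_deep − T_surf) + β(S_deep − S_surf′) = 0.
S_surf′ = S_deep − (α/β)·ΔT = 19.38 − (2.6 × 10⁻⁴/7.6 × 10⁻⁴)·(-13.3) = 23.9300 psu.
Increase required: 23.9300 − 19.03 = 4.9000 psu.

23.93 psu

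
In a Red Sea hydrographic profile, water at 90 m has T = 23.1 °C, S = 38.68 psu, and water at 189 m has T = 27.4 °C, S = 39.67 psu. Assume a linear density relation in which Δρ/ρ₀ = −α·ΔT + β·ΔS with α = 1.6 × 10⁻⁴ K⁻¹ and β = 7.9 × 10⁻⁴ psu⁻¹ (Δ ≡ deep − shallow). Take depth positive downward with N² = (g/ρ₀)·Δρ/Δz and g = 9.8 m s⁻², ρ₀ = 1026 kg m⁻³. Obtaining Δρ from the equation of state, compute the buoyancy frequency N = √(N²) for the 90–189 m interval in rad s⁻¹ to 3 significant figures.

3.05 × 10⁻³ rad s⁻¹

ΔT = +4.3 K, ΔS = +0.99 psu (deep − shallow).
Δρ/ρ₀ = −αΔT + βΔS = -6.88 × 10⁻⁴ + 7.821 × 10⁻⁴ = 9.41 × 10⁻⁵, so Δρ ≈ 0.09655 kg m⁻³.
N² = (g/ρ₀)·Δρ/Δz = g·(Δρ/ρ₀)/Δz = 9.8 × 9.41 × 10⁻⁵ / 99 = 9.3149 × 10⁻⁶ s⁻².
N = √(9.3149 × 10⁻⁶) = 3.0520 × 10⁻³ rad s⁻¹ ≈ 3.05 × 10⁻³ rad s⁻¹.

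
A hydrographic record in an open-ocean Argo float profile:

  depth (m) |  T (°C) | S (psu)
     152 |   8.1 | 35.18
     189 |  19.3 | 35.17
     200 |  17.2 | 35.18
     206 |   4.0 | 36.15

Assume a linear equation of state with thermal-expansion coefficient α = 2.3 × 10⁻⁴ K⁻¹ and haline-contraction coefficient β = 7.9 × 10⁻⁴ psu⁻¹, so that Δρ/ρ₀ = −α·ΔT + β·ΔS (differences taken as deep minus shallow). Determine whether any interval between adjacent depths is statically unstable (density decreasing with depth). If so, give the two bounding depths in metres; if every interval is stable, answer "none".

152–189 m

Evaluate Δρ/ρ₀ = −αΔT + βΔS across each adjacent pair:
  152–189 m: −αΔT+βΔS = −(2.3 × 10⁻⁴)(+11.2)+(7.9 × 10⁻⁴)(-0.01) = -2.6 × 10⁻³ → UNSTABLE
  189–200 m: −αΔT+βΔS = −(2.3 × 10⁻⁴)(-2.1)+(7.9 × 10⁻⁴)(+0.01) = 4.9 × 10⁻⁴ → stable
  200–206 m: −αΔT+βΔS = −(2.3 × 10⁻⁴)(-13.2)+(7.9 × 10⁻⁴)(+0.97) = 3.8 × 10⁻³ → stable
The 152–189 m interval has Δρ < 0: lighter water underlies denser water.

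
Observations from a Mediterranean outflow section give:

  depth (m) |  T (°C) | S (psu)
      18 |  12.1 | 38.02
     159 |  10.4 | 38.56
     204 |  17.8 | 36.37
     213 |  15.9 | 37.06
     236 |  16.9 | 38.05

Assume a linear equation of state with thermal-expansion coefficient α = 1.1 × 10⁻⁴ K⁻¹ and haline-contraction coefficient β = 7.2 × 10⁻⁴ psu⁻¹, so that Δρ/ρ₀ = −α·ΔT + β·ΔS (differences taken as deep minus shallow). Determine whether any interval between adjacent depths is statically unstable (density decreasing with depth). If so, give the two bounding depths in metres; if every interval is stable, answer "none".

Evaluate Δρ/ρ₀ = −αΔT + βΔS across each adjacent pair:
  18–159 m: −αΔT+βΔS = −(1.1 × 10⁻⁴)(-1.7)+(7.2 × 10⁻⁴)(+0.54) = 5.8 × 10⁻⁴ → stable
  159–204 m: −αΔT+βΔS = −(1.1 × 10⁻⁴)(+7.4)+(7.2 × 10⁻⁴)(-2.19) = -2.4 × 10⁻³ → UNSTABLE
  204–213 m: −αΔT+βΔS = −(1.1 × 10⁻⁴)(-1.9)+(7.2 × 10⁻⁴)(+0.69) = 7.1 × 10⁻⁴ → stable
  213–236 m: −αΔT+βΔS = −(1.1 × 10⁻⁴)(+1.0)+(7.2 × 10⁻⁴)(+0.99) = 6.0 × 10⁻⁴ → stable
The 159–204 m interval has Δρ < 0: lighter water underlies denser water.

159–204 m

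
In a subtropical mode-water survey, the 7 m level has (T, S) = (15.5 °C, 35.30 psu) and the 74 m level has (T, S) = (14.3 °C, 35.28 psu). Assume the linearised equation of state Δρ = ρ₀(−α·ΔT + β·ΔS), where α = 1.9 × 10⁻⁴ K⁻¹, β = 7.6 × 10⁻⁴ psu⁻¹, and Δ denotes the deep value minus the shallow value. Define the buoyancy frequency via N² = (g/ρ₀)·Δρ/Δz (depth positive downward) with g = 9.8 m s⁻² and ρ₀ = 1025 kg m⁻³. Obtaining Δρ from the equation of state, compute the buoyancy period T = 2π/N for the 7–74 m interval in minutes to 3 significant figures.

18.8 min

ΔT = -1.2 K, ΔS = -0.02 psu (deep − shallow).
Δρ/ρ₀ = −αΔT + βΔS = 2.28 × 10⁻⁴ − 1.52 × 10⁻⁵ = 2.128 × 10⁻⁴, so Δρ ≈ 0.2181 kg m⁻³.
N² = (g/ρ₀)·Δρ/Δz = g·(Δρ/ρ₀)/Δz = 9.8 × 2.128 × 10⁻⁴ / 67 = 3.1126 × 10⁻⁵ s⁻².
N = √(3.1126 × 10⁻⁵) = 5.5791 × 10⁻³ rad s⁻¹ → T = 2π/N = 1.1262 × 10³ s = 18.770 min ≈ 18.8 min.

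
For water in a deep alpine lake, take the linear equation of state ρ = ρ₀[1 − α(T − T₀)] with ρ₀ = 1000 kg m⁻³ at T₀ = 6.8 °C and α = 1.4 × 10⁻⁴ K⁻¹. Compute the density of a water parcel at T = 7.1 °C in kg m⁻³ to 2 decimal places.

T − T₀ = +0.3 K.
Bracket = 1 − α·(+0.3) = 1 + (-4.20 × 10⁻⁵) = 0.9999580.
ρ = 1000 × 0.9999580 = 999.96 kg m⁻³.

999.96 kg m⁻³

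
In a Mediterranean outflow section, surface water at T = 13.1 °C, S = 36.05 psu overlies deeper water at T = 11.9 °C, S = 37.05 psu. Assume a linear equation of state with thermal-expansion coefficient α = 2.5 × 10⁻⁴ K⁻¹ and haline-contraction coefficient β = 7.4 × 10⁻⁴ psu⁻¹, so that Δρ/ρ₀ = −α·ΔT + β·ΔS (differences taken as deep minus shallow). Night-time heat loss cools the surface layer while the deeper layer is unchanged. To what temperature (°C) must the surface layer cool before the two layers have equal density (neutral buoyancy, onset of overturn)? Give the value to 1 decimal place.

Neutral buoyancy requires Δρ = 0, i.e. −α(T_deep − T_surf′) + β(S_deep − S_surf) = 0.
T_surf′ = T_deep − (β/α)·ΔS = 11.9 − (7.4 × 10⁻⁴/2.5 × 10⁻⁴)·(+1.00) = 8.940 °C.
Cooling required: 13.1 − (8.940) = 4.160 °C.

8.9 °C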